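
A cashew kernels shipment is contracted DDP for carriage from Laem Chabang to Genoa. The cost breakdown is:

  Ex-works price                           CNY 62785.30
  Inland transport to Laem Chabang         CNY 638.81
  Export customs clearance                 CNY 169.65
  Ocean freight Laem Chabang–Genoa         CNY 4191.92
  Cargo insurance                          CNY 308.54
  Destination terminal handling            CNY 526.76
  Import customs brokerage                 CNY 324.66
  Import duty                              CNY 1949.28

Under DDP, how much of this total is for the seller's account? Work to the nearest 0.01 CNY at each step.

Seller's account: CNY 70894.92

DDP: the seller bears all costs including import duty.
Seller's account: goods 62785.30 + inland to port 638.81 + export clearance 169.65 + freight 4191.92 + insurance 308.54 + destination terminal 526.76 + brokerage 324.66 + duty 1949.28 = 70894.92
Buyer's account: 0.00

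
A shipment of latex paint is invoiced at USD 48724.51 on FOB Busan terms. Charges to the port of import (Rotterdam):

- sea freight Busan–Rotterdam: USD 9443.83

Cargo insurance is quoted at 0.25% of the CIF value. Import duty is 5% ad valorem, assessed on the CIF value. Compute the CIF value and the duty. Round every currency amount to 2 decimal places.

CIF value: USD 58314.13; import duty: USD 2915.71

Let C be the CIF value. C = FOB price + freight + 0.25% × C
C − 0.25% × C = 48724.51 + 9443.83
0.9975 × C = 58168.34
C = 58168.34 / 0.9975 = 58314.13
Insurance premium = 0.25% × 58314.13 = 145.79
Import duty = 58314.13 × 5% = 2915.71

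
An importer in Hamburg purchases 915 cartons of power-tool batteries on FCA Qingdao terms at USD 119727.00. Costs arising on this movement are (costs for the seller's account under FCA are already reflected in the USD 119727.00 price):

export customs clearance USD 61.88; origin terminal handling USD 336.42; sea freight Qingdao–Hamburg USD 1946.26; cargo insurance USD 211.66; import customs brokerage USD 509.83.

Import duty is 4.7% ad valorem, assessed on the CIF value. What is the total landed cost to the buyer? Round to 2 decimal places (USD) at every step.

FCA: the seller delivers export-cleared goods to the carrier; the buyer bears costs from that point.
Already in the invoice (seller's account under FCA): export clearance — exclude.
CIF value = FCA price + origin terminal + freight + insurance = 119727.00 + 336.42 + 1946.26 + 211.66 = 122221.34
Import duty = 122221.34 × 4.7% = 5744.40
Buyer bears: origin terminal 336.42 + freight 1946.26 + insurance 211.66 + brokerage 509.83 + duty 5744.40 = 8748.57
Landed cost = invoice 119727.00 + 8748.57 = 128475.57

Total landed cost: USD 128475.57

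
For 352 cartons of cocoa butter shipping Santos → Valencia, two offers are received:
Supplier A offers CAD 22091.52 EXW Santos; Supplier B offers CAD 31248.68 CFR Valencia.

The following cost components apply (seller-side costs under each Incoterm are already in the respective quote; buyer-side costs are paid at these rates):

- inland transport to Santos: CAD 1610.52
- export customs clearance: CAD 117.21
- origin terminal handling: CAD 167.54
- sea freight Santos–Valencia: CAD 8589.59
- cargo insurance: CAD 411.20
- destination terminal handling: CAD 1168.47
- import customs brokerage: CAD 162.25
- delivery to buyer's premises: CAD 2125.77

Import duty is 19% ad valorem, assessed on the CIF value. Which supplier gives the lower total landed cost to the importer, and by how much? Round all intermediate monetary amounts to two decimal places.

Supplier B is cheaper by CAD 1579.96

Supplier A (EXW):
CIF value = EXW price + inland to port + export clearance + origin terminal + freight + insurance = 22091.52 + 1610.52 + 117.21 + 167.54 + 8589.59 + 411.20 = 32987.58
Import duty = 32987.58 × 19% = 6267.64
Buyer bears (A): 1610.52 + 117.21 + 167.54 + 8589.59 + 411.20 + 1168.47 + 162.25 + 2125.77 = 14352.55
Landed cost (A) = invoice 22091.52 + 14352.55 + duty 6267.64 = 42711.71
Supplier B (CFR):
CIF value = CFR price + insurance = 31248.68 + 411.20 = 31659.88
Import duty = 31659.88 × 19% = 6015.38
Buyer bears (B): 411.20 + 1168.47 + 162.25 + 2125.77 = 3867.69
Landed cost (B) = invoice 31248.68 + 3867.69 + duty 6015.38 = 41131.75
Difference = |42711.71 − 41131.75| = 1579.96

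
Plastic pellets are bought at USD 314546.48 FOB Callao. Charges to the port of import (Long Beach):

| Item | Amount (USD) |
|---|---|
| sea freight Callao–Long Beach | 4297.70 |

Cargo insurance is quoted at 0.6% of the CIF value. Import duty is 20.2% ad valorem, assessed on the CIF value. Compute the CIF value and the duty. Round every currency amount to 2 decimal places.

Let C be the CIF value. C = FOB price + freight + 0.6% × C
C − 0.6% × C = 314546.48 + 4297.70
0.994 × C = 318844.18
C = 318844.18 / 0.994 = 320768.79
Insurance premium = 0.6% × 320768.79 = 1924.61
Import duty = 320768.79 × 20.2% = 64795.30

CIF value: USD 320768.79; import duty: USD 64795.30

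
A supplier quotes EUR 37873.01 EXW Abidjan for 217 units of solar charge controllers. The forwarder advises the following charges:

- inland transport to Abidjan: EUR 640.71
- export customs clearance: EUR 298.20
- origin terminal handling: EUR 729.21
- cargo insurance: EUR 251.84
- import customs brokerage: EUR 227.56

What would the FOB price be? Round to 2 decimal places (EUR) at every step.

FOB price: EUR 39541.13

Not relevant to the conversion: insurance, brokerage — on the buyer under both terms; not part of either seller's price.
From EXW to FOB, the seller additionally bears: inland to port, export clearance, origin terminal.
FOB price = 37873.01 + 640.71 + 298.20 + 729.21 = 39541.13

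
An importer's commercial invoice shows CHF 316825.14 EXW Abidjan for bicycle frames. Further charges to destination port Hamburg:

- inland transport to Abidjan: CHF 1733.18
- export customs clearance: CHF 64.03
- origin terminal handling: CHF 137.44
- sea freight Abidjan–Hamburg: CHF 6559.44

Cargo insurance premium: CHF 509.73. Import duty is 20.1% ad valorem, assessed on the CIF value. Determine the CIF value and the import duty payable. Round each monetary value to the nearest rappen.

CIF value: CHF 325828.96; import duty: CHF 65491.62

CIF = EXW price + pre-shipment costs + freight + insurance
CIF = 316825.14 + 1733.18 + 64.03 + 137.44 + 6559.44 + 509.73 = 325828.96
Import duty = 325828.96 × 20.1% = 65491.62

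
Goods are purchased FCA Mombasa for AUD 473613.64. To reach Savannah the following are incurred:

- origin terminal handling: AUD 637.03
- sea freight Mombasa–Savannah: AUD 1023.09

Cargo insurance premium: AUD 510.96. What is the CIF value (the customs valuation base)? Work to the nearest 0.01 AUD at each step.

CIF = FCA price + pre-shipment costs + freight + insurance
CIF = 473613.64 + 637.03 + 1023.09 + 510.96 = 475784.72

CIF value: AUD 475784.72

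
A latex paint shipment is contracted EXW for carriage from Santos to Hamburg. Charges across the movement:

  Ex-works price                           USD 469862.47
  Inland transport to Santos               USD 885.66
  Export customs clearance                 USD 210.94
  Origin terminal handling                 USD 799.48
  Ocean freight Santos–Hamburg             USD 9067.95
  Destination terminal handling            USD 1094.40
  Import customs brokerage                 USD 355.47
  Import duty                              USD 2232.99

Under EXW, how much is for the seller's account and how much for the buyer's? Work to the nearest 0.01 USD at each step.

Seller: USD 469862.47; buyer: USD 14646.89

EXW: the seller makes goods available at their premises; the buyer bears all onward costs.
Seller's account: goods 469862.47 = 469862.47
Buyer's account: inland to port 885.66 + export clearance 210.94 + origin terminal 799.48 + freight 9067.95 + destination terminal 1094.40 + brokerage 355.47 + duty 2232.99 = 14646.89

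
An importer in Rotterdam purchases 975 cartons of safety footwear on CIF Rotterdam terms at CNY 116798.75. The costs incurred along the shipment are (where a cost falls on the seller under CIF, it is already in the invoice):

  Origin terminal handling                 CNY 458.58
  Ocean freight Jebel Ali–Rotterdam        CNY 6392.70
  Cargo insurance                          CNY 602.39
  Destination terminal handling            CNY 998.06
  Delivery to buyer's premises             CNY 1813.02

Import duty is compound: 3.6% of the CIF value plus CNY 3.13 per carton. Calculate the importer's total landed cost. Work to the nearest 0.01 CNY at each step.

Total landed cost: CNY 126866.34

CIF: the seller pays costs through ocean freight and marine insurance to the destination port.
Already in the invoice (seller's account under CIF): origin terminal, freight, insurance — exclude.
The CIF price already equals the CIF value: 116798.75
Ad valorem component: 116798.75 × 3.6% = 4204.76
Specific component: 975 × 3.13 = 3051.75
Import duty = 4204.76 + 3051.75 = 7256.51
Buyer bears: destination terminal 998.06 + delivery 1813.02 + duty 7256.51 = 10067.59
Landed cost = invoice 116798.75 + 10067.59 = 126866.34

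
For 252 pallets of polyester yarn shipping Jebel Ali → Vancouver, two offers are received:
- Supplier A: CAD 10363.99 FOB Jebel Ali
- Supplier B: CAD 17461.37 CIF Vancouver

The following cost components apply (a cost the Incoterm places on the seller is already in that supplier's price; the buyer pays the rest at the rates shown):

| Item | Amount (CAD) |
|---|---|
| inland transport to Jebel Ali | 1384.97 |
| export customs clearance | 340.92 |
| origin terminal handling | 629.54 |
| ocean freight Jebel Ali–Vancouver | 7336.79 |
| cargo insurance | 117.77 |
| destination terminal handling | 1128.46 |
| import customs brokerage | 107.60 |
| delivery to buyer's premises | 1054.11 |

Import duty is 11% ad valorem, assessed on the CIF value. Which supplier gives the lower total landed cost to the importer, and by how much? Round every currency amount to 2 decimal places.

Supplier A (FOB):
CIF value = FOB price + freight + insurance = 10363.99 + 7336.79 + 117.77 = 17818.55
Import duty = 17818.55 × 11% = 1960.04
Buyer bears (A): 7336.79 + 117.77 + 1128.46 + 107.60 + 1054.11 = 9744.73
Landed cost (A) = invoice 10363.99 + 9744.73 + duty 1960.04 = 22068.76
Supplier B (CIF):
The CIF price already equals the CIF value: 17461.37
Import duty = 17461.37 × 11% = 1920.75
Buyer bears (B): 1128.46 + 107.60 + 1054.11 = 2290.17
Landed cost (B) = invoice 17461.37 + 2290.17 + duty 1920.75 = 21672.29
Difference = |22068.76 − 21672.29| = 396.47

Supplier B is cheaper by CAD 396.47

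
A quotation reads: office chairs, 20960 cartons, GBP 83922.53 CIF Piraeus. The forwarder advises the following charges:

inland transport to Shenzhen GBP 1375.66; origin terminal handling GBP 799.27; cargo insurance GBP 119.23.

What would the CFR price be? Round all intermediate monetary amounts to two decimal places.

CFR price: GBP 83803.30

Not relevant to the conversion: inland to port, origin terminal — on the seller under both CIF and CFR; already in the CIF price and stays in the CFR price.
From CIF to CFR, the seller no longer bears: insurance.
CFR price = 83922.53 − 119.23 = 83803.30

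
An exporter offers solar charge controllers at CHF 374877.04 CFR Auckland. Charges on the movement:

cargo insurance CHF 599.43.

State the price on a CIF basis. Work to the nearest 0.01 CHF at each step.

CIF price: CHF 375476.47

From CFR to CIF, the seller additionally bears: insurance.
CIF price = 374877.04 + 599.43 = 375476.47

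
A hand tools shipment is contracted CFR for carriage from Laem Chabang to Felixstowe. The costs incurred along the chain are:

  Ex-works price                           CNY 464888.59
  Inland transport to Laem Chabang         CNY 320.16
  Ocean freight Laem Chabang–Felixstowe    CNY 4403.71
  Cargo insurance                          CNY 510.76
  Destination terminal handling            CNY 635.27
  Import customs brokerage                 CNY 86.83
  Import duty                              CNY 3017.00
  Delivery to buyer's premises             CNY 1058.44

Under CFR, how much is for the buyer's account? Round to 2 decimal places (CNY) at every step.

Buyer's account: CNY 5308.30

CFR: the seller pays costs through ocean freight to the destination port, but not insurance.
Seller's account: goods 464888.59 + inland to port 320.16 + freight 4403.71 = 469612.46
Buyer's account: insurance 510.76 + destination terminal 635.27 + brokerage 86.83 + duty 3017.00 + delivery 1058.44 = 5308.30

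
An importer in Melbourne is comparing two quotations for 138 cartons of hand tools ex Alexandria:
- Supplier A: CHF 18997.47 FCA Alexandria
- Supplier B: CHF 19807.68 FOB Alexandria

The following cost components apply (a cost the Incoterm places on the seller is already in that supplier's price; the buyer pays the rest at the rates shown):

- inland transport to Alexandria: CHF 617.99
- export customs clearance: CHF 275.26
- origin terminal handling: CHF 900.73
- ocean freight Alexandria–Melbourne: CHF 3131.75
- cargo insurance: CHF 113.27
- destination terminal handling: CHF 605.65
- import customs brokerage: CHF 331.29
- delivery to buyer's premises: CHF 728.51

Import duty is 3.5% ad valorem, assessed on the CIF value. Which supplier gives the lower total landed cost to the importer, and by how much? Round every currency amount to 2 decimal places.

Supplier A (FCA):
CIF value = FCA price + origin terminal + freight + insurance = 18997.47 + 900.73 + 3131.75 + 113.27 = 23143.22
Import duty = 23143.22 × 3.5% = 810.01
Buyer bears (A): 900.73 + 3131.75 + 113.27 + 605.65 + 331.29 + 728.51 = 5811.20
Landed cost (A) = invoice 18997.47 + 5811.20 + duty 810.01 = 25618.68
Supplier B (FOB):
CIF value = FOB price + freight + insurance = 19807.68 + 3131.75 + 113.27 = 23052.70
Import duty = 23052.70 × 3.5% = 806.84
Buyer bears (B): 3131.75 + 113.27 + 605.65 + 331.29 + 728.51 = 4910.47
Landed cost (B) = invoice 19807.68 + 4910.47 + duty 806.84 = 25524.99
Difference = |25618.68 − 25524.99| = 93.69

Supplier B is cheaper by CHF 93.69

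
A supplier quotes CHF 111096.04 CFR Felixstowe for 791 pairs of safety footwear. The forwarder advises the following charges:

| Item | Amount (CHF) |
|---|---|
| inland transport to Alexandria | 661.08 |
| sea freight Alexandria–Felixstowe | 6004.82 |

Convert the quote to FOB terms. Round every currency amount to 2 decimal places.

Not relevant to the conversion: inland to port — on the seller under both CFR and FOB; already in the CFR price and stays in the FOB price.
From CFR to FOB, the seller no longer bears: freight.
FOB price = 111096.04 − 6004.82 = 105091.22

FOB price: CHF 105091.22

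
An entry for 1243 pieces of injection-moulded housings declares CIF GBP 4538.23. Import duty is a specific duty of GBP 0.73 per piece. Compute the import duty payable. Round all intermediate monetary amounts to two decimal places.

Import duty = 1243 × 0.73 = 907.39

Import duty: GBP 907.39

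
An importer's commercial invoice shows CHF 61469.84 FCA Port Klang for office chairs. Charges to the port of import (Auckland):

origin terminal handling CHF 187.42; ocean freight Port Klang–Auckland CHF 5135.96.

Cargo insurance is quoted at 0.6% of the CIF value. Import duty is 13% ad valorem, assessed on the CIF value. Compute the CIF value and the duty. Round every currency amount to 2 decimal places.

CIF value: CHF 67196.40; import duty: CHF 8735.53

Let C be the CIF value. C = FCA price + pre-shipment costs + freight + 0.6% × C
C − 0.6% × C = 61469.84 + 187.42 + 5135.96
0.994 × C = 66793.22
C = 66793.22 / 0.994 = 67196.40
Insurance premium = 0.6% × 67196.40 = 403.18
Import duty = 67196.40 × 13% = 8735.53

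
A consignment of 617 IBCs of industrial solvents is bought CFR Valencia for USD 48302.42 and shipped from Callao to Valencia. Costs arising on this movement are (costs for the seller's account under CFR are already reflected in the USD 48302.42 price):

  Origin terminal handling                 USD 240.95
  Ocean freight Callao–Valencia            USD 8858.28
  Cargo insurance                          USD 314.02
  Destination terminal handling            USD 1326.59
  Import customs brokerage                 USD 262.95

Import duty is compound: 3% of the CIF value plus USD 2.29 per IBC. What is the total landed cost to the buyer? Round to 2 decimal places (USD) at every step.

CFR: the seller pays costs through ocean freight to the destination port, but not insurance.
Already in the invoice (seller's account under CFR): origin terminal, freight — exclude.
CIF value = CFR price + insurance = 48302.42 + 314.02 = 48616.44
Ad valorem component: 48616.44 × 3% = 1458.49
Specific component: 617 × 2.29 = 1412.93
Import duty = 1458.49 + 1412.93 = 2871.42
Buyer bears: insurance 314.02 + destination terminal 1326.59 + brokerage 262.95 + duty 2871.42 = 4774.98
Landed cost = invoice 48302.42 + 4774.98 = 53077.40

Total landed cost: USD 53077.40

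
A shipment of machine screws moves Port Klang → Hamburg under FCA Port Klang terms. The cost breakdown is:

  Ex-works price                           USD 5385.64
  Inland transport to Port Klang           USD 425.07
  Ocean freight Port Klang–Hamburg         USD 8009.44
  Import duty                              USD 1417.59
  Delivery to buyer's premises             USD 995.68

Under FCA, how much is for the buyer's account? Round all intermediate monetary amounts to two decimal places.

FCA: the seller delivers export-cleared goods to the carrier; the buyer bears costs from that point.
Seller's account: goods 5385.64 + inland to port 425.07 = 5810.71
Buyer's account: freight 8009.44 + duty 1417.59 + delivery 995.68 = 10422.71

Buyer's account: USD 10422.71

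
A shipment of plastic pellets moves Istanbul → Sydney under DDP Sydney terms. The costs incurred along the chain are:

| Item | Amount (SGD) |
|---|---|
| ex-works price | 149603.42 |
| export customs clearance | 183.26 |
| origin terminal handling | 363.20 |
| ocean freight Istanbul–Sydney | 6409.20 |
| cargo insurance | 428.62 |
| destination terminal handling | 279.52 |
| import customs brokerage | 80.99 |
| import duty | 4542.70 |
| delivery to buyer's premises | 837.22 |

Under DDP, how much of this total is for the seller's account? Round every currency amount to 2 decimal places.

Seller's account: SGD 162728.13

DDP: the seller bears all costs including import duty.
Seller's account: goods 149603.42 + export clearance 183.26 + origin terminal 363.20 + freight 6409.20 + insurance 428.62 + destination terminal 279.52 + brokerage 80.99 + duty 4542.70 + delivery 837.22 = 162728.13
Buyer's account: 0.00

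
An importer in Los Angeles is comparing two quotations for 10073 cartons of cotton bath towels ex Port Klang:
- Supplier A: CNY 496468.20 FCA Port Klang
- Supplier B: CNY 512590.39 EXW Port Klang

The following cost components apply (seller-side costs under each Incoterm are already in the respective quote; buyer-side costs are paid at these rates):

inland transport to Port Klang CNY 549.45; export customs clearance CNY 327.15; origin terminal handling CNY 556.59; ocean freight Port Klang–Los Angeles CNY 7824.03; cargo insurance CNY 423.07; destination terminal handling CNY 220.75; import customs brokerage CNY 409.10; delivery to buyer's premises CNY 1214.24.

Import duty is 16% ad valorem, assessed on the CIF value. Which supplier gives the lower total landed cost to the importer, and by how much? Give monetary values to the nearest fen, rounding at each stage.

Supplier A is cheaper by CNY 19718.60

Supplier A (FCA):
CIF value = FCA price + origin terminal + freight + insurance = 496468.20 + 556.59 + 7824.03 + 423.07 = 505271.89
Import duty = 505271.89 × 16% = 80843.50
Buyer bears (A): 556.59 + 7824.03 + 423.07 + 220.75 + 409.10 + 1214.24 = 10647.78
Landed cost (A) = invoice 496468.20 + 10647.78 + duty 80843.50 = 587959.48
Supplier B (EXW):
CIF value = EXW price + inland to port + export clearance + origin terminal + freight + insurance = 512590.39 + 549.45 + 327.15 + 556.59 + 7824.03 + 423.07 = 522270.68
Import duty = 522270.68 × 16% = 83563.31
Buyer bears (B): 549.45 + 327.15 + 556.59 + 7824.03 + 423.07 + 220.75 + 409.10 + 1214.24 = 11524.38
Landed cost (B) = invoice 512590.39 + 11524.38 + duty 83563.31 = 607678.08
Difference = |587959.48 − 607678.08| = 19718.60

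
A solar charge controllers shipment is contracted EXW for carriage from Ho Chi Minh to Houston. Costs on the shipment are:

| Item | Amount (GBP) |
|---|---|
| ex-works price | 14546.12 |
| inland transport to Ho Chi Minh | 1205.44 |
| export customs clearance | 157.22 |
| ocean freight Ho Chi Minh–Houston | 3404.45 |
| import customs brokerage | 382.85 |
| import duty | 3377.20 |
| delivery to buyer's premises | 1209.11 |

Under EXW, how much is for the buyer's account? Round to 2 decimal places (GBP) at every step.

Buyer's account: GBP 9736.27

EXW: the seller makes goods available at their premises; the buyer bears all onward costs.
Seller's account: goods 14546.12 = 14546.12
Buyer's account: inland to port 1205.44 + export clearance 157.22 + freight 3404.45 + brokerage 382.85 + duty 3377.20 + delivery 1209.11 = 9736.27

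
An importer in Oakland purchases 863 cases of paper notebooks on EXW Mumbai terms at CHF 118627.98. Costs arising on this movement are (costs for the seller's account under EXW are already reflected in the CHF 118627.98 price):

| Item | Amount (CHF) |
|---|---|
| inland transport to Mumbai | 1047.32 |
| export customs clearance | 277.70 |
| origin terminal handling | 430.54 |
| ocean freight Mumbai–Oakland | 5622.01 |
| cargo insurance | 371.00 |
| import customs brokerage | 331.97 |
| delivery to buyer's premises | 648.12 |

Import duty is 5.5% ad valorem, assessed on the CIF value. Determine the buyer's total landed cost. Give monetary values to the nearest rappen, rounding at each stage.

EXW: the seller makes goods available at their premises; the buyer bears all onward costs.
CIF value = EXW price + inland to port + export clearance + origin terminal + freight + insurance = 118627.98 + 1047.32 + 277.70 + 430.54 + 5622.01 + 371.00 = 126376.55
Import duty = 126376.55 × 5.5% = 6950.71
Buyer bears: inland to port 1047.32 + export clearance 277.70 + origin terminal 430.54 + freight 5622.01 + insurance 371.00 + brokerage 331.97 + delivery 648.12 + duty 6950.71 = 15679.37
Landed cost = invoice 118627.98 + 15679.37 = 134307.35

Total landed cost: CHF 134307.35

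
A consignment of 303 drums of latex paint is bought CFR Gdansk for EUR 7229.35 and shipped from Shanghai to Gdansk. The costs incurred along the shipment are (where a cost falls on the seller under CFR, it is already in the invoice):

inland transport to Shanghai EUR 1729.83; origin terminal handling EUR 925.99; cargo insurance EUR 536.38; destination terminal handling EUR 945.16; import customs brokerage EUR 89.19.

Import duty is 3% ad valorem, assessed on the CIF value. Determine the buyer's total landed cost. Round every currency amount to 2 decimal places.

Total landed cost: EUR 9033.05

CFR: the seller pays costs through ocean freight to the destination port, but not insurance.
Already in the invoice (seller's account under CFR): inland to port, origin terminal — exclude.
CIF value = CFR price + insurance = 7229.35 + 536.38 = 7765.73
Import duty = 7765.73 × 3% = 232.97
Buyer bears: insurance 536.38 + destination terminal 945.16 + brokerage 89.19 + duty 232.97 = 1803.70
Landed cost = invoice 7229.35 + 1803.70 = 9033.05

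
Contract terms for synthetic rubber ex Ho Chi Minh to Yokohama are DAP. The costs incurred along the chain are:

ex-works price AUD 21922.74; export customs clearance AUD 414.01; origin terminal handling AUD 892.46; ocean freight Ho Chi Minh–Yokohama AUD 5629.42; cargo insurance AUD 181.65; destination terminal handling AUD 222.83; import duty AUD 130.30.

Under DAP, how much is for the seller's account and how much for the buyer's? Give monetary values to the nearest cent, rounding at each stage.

Seller: AUD 29263.11; buyer: AUD 130.30

DAP: the seller bears all costs to the named destination except import duty and clearance.
Seller's account: goods 21922.74 + export clearance 414.01 + origin terminal 892.46 + freight 5629.42 + insurance 181.65 + destination terminal 222.83 = 29263.11
Buyer's account: duty 130.30 = 130.30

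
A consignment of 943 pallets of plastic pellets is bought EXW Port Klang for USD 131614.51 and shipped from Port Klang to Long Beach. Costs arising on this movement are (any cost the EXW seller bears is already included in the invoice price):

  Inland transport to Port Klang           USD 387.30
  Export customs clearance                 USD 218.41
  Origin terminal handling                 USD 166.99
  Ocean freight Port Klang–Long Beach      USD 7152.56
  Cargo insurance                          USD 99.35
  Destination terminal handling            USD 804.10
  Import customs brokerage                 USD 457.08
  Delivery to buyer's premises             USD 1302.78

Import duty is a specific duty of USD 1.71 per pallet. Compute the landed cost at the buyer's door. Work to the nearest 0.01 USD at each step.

EXW: the seller makes goods available at their premises; the buyer bears all onward costs.
CIF value = EXW price + inland to port + export clearance + origin terminal + freight + insurance = 131614.51 + 387.30 + 218.41 + 166.99 + 7152.56 + 99.35 = 139639.12
Import duty = 943 × 1.71 = 1612.53
Buyer bears: inland to port 387.30 + export clearance 218.41 + origin terminal 166.99 + freight 7152.56 + insurance 99.35 + destination terminal 804.10 + brokerage 457.08 + delivery 1302.78 + duty 1612.53 = 12201.10
Landed cost = invoice 131614.51 + 12201.10 = 143815.61

Total landed cost: USD 143815.61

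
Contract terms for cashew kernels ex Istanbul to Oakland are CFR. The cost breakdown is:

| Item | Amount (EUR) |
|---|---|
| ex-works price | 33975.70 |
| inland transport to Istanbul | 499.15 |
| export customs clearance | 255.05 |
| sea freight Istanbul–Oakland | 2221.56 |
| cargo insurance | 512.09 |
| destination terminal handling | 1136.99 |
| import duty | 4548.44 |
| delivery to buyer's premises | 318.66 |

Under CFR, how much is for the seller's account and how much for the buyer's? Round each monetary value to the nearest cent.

CFR: the seller pays costs through ocean freight to the destination port, but not insurance.
Seller's account: goods 33975.70 + inland to port 499.15 + export clearance 255.05 + freight 2221.56 = 36951.46
Buyer's account: insurance 512.09 + destination terminal 1136.99 + duty 4548.44 + delivery 318.66 = 6516.18

Seller: EUR 36951.46; buyer: EUR 6516.18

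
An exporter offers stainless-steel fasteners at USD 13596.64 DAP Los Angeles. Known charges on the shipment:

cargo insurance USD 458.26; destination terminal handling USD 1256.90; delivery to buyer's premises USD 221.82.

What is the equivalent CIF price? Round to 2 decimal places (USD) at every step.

Not relevant to the conversion: insurance — on the seller under both DAP and CIF; already in the DAP price and stays in the CIF price.
From DAP to CIF, the seller no longer bears: destination terminal, delivery.
CIF price = 13596.64 − 1256.90 − 221.82 = 12117.92

CIF price: USD 12117.92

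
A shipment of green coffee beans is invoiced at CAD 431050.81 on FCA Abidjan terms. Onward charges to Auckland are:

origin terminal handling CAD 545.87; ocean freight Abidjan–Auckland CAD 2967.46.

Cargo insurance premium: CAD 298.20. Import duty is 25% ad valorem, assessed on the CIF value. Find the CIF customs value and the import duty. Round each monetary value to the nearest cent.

CIF = FCA price + pre-shipment costs + freight + insurance
CIF = 431050.81 + 545.87 + 2967.46 + 298.20 = 434862.34
Import duty = 434862.34 × 25% = 108715.59

CIF value: CAD 434862.34; import duty: CAD 108715.59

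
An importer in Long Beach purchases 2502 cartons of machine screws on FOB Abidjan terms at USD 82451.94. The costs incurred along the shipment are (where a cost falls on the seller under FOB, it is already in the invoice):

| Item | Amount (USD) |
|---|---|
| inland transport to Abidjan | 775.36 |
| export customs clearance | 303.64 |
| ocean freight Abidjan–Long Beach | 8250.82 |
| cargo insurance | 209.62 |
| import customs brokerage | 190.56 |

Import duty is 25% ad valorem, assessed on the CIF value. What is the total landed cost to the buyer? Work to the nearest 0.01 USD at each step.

FOB: the seller bears costs until goods are on board at the origin port; the buyer bears freight, insurance and all costs thereafter.
Already in the invoice (seller's account under FOB): inland to port, export clearance — exclude.
CIF value = FOB price + freight + insurance = 82451.94 + 8250.82 + 209.62 = 90912.38
Import duty = 90912.38 × 25% = 22728.10
Buyer bears: freight 8250.82 + insurance 209.62 + brokerage 190.56 + duty 22728.10 = 31379.10
Landed cost = invoice 82451.94 + 31379.10 = 113831.04

Total landed cost: USD 113831.04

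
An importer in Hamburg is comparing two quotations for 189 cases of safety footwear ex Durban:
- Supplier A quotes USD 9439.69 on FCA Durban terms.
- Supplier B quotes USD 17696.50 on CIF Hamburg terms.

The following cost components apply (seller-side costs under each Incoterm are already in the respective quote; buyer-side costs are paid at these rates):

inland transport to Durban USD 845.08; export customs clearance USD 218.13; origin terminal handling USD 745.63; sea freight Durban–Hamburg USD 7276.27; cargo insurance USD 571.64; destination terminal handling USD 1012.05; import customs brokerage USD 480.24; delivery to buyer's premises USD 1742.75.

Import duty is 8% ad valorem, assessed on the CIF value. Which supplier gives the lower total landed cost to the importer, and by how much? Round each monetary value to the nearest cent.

Supplier A (FCA):
CIF value = FCA price + origin terminal + freight + insurance = 9439.69 + 745.63 + 7276.27 + 571.64 = 18033.23
Import duty = 18033.23 × 8% = 1442.66
Buyer bears (A): 745.63 + 7276.27 + 571.64 + 1012.05 + 480.24 + 1742.75 = 11828.58
Landed cost (A) = invoice 9439.69 + 11828.58 + duty 1442.66 = 22710.93
Supplier B (CIF):
The CIF price already equals the CIF value: 17696.50
Import duty = 17696.50 × 8% = 1415.72
Buyer bears (B): 1012.05 + 480.24 + 1742.75 = 3235.04
Landed cost (B) = invoice 17696.50 + 3235.04 + duty 1415.72 = 22347.26
Difference = |22710.93 − 22347.26| = 363.67

Supplier B is cheaper by USD 363.67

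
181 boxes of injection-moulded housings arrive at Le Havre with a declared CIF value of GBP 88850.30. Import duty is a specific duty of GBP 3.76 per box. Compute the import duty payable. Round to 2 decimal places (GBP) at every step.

Import duty = 181 × 3.76 = 680.56

Import duty: GBP 680.56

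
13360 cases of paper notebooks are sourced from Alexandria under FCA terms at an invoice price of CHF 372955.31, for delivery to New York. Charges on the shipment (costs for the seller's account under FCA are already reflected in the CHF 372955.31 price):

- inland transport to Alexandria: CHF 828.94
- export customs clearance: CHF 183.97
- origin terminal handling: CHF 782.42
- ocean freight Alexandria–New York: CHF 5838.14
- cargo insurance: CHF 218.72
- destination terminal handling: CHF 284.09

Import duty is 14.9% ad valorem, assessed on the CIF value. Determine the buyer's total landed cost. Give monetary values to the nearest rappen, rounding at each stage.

Total landed cost: CHF 436668.07

FCA: the seller delivers export-cleared goods to the carrier; the buyer bears costs from that point.
Already in the invoice (seller's account under FCA): inland to port, export clearance — exclude.
CIF value = FCA price + origin terminal + freight + insurance = 372955.31 + 782.42 + 5838.14 + 218.72 = 379794.59
Import duty = 379794.59 × 14.9% = 56589.39
Buyer bears: origin terminal 782.42 + freight 5838.14 + insurance 218.72 + destination terminal 284.09 + duty 56589.39 = 63712.76
Landed cost = invoice 372955.31 + 63712.76 = 436668.07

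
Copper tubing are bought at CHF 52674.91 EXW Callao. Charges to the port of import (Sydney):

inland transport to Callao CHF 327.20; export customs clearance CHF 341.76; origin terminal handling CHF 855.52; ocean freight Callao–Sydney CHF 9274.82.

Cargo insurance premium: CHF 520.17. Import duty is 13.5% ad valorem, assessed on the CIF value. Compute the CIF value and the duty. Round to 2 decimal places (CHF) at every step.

CIF = EXW price + pre-shipment costs + freight + insurance
CIF = 52674.91 + 327.20 + 341.76 + 855.52 + 9274.82 + 520.17 = 63994.38
Import duty = 63994.38 × 13.5% = 8639.24

CIF value: CHF 63994.38; import duty: CHF 8639.24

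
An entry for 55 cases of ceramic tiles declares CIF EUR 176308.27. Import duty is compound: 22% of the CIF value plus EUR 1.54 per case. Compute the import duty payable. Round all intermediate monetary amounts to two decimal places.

Ad valorem component: 176308.27 × 22% = 38787.82
Specific component: 55 × 1.54 = 84.70
Import duty = 38787.82 + 84.70 = 38872.52

Import duty: EUR 38872.52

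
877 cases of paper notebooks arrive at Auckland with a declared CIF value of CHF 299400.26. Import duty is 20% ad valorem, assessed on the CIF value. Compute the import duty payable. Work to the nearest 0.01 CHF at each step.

Import duty = 299400.26 × 20% = 59880.05

Import duty: CHF 59880.05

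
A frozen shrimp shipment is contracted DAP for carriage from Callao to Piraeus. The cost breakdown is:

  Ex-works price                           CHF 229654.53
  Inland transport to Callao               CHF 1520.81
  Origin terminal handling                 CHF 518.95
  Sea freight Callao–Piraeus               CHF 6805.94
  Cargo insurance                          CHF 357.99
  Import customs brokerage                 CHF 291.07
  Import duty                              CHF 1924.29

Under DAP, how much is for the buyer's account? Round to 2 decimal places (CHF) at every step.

DAP: the seller bears all costs to the named destination except import duty and clearance.
Seller's account: goods 229654.53 + inland to port 1520.81 + origin terminal 518.95 + freight 6805.94 + insurance 357.99 = 238858.22
Buyer's account: brokerage 291.07 + duty 1924.29 = 2215.36

Buyer's account: CHF 2215.36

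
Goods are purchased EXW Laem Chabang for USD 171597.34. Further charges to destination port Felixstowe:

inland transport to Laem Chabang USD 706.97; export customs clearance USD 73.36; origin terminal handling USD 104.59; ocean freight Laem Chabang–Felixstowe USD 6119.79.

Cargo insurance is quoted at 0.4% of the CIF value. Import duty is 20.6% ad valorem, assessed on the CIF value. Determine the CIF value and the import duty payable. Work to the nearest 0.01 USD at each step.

Let C be the CIF value. C = EXW price + pre-shipment costs + freight + 0.4% × C
C − 0.4% × C = 171597.34 + 706.97 + 73.36 + 104.59 + 6119.79
0.996 × C = 178602.05
C = 178602.05 / 0.996 = 179319.33
Insurance premium = 0.4% × 179319.33 = 717.28
Import duty = 179319.33 × 20.6% = 36939.78

CIF value: USD 179319.33; import duty: USD 36939.78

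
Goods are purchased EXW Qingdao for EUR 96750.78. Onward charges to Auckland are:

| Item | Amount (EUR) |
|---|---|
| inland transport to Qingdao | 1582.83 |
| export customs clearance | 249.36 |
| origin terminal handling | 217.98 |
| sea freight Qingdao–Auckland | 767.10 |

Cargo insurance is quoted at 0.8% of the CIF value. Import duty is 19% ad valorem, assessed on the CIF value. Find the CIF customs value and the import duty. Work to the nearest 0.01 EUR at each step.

Let C be the CIF value. C = EXW price + pre-shipment costs + freight + 0.8% × C
C − 0.8% × C = 96750.78 + 1582.83 + 249.36 + 217.98 + 767.10
0.992 × C = 99568.05
C = 99568.05 / 0.992 = 100371.02
Insurance premium = 0.8% × 100371.02 = 802.97
Import duty = 100371.02 × 19% = 19070.49

CIF value: EUR 100371.02; import duty: EUR 19070.49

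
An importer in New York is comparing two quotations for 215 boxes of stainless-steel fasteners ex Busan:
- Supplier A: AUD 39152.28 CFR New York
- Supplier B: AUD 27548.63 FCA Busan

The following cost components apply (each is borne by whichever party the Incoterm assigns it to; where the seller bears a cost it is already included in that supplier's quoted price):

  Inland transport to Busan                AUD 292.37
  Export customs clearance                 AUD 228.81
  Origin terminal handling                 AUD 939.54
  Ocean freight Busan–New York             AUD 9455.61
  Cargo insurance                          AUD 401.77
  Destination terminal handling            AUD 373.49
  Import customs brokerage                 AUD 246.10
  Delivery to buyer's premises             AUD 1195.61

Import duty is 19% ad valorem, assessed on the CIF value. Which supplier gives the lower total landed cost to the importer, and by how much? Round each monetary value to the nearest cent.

Supplier A (CFR):
CIF value = CFR price + insurance = 39152.28 + 401.77 = 39554.05
Import duty = 39554.05 × 19% = 7515.27
Buyer bears (A): 401.77 + 373.49 + 246.10 + 1195.61 = 2216.97
Landed cost (A) = invoice 39152.28 + 2216.97 + duty 7515.27 = 48884.52
Supplier B (FCA):
CIF value = FCA price + origin terminal + freight + insurance = 27548.63 + 939.54 + 9455.61 + 401.77 = 38345.55
Import duty = 38345.55 × 19% = 7285.65
Buyer bears (B): 939.54 + 9455.61 + 401.77 + 373.49 + 246.10 + 1195.61 = 12612.12
Landed cost (B) = invoice 27548.63 + 12612.12 + duty 7285.65 = 47446.40
Difference = |48884.52 − 47446.40| = 1438.12

Supplier B is cheaper by AUD 1438.12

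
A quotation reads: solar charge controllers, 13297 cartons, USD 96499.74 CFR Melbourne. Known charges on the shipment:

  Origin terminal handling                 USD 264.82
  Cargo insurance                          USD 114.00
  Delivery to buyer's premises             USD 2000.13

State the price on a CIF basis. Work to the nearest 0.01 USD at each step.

CIF price: USD 96613.74

Not relevant to the conversion: origin terminal — on the seller under both CFR and CIF; already in the CFR price and stays in the CIF price. delivery — on the buyer under both terms; not part of either seller's price.
From CFR to CIF, the seller additionally bears: insurance.
CIF price = 96499.74 + 114.00 = 96613.74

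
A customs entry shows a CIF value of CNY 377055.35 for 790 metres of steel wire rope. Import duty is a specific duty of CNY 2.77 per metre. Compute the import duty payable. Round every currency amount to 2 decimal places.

Import duty = 790 × 2.77 = 2188.30

Import duty: CNY 2188.30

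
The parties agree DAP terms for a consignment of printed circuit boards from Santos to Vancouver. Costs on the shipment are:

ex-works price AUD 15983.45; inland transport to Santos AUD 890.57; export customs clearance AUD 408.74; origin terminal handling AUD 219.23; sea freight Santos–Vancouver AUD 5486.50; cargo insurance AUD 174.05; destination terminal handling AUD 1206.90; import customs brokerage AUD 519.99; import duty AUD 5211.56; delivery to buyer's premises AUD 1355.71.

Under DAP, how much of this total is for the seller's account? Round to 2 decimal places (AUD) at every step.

DAP: the seller bears all costs to the named destination except import duty and clearance.
Seller's account: goods 15983.45 + inland to port 890.57 + export clearance 408.74 + origin terminal 219.23 + freight 5486.50 + insurance 174.05 + destination terminal 1206.90 + delivery 1355.71 = 25725.15
Buyer's account: brokerage 519.99 + duty 5211.56 = 5731.55

Seller's account: AUD 25725.15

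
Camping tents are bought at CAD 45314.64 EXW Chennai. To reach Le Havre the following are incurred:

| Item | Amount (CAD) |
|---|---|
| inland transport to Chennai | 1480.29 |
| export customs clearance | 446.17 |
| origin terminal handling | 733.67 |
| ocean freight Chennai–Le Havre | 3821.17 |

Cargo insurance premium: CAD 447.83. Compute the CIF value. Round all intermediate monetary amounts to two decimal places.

CIF = EXW price + pre-shipment costs + freight + insurance
CIF = 45314.64 + 1480.29 + 446.17 + 733.67 + 3821.17 + 447.83 = 52243.77

CIF value: CAD 52243.77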